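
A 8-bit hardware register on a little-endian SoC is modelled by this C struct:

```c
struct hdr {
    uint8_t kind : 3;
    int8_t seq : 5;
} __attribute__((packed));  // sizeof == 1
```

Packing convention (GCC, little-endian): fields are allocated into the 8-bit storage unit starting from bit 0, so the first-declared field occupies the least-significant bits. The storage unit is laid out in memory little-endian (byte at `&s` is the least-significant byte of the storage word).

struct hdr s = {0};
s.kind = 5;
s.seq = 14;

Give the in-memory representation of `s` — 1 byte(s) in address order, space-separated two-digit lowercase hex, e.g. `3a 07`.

kind:3 = 5 → 0x5 << 0 → word 0x05
seq:5 = 14 → 0xe << 3 → word 0x75
word = 0x75 → little-endian bytes:
  [0]=0x75

75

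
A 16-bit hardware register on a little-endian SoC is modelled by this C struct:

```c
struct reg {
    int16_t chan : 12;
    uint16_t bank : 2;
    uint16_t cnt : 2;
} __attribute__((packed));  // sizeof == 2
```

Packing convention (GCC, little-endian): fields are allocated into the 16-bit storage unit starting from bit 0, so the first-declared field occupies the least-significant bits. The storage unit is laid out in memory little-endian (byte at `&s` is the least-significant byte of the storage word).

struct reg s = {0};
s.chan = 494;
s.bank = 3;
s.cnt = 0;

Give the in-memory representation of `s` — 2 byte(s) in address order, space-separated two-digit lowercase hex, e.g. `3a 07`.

ee 31

[0+:12] chan=494 & 0xfff = 0x1ee; word=0x01ee
[12+:2] bank=3 & 0x3 = 0x3; word=0x31ee
[14+:2] cnt=0 & 0x3 = 0x0; word=0x31ee
word = 0x31ee → little-endian bytes:
  [0]=0xee  [1]=0x31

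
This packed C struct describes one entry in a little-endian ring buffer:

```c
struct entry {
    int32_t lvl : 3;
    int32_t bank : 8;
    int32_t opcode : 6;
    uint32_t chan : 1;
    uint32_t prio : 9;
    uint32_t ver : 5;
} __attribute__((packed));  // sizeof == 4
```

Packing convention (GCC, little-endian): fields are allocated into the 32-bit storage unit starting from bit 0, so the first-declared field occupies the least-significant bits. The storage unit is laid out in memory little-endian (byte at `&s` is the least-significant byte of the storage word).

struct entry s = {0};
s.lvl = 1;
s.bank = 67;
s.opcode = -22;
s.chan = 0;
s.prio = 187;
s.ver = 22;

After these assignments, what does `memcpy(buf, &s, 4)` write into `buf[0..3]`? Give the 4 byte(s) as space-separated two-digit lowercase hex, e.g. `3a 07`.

19 52 ed b2

lvl:3 = 1 → 0x1 << 0 → word 0x00000001
bank:8 = 67 → 0x43 << 3 → word 0x00000219
opcode:6 = -22 → 0x2a << 11 → word 0x00015219
chan:1 = 0 → 0x0 << 17 → word 0x00015219
prio:9 = 187 → 0xbb << 18 → word 0x02ed5219
ver:5 = 22 → 0x16 << 27 → word 0xb2ed5219
word = 0xb2ed5219 → little-endian bytes:
  [0]=0x19  [1]=0x52  [2]=0xed  [3]=0xb2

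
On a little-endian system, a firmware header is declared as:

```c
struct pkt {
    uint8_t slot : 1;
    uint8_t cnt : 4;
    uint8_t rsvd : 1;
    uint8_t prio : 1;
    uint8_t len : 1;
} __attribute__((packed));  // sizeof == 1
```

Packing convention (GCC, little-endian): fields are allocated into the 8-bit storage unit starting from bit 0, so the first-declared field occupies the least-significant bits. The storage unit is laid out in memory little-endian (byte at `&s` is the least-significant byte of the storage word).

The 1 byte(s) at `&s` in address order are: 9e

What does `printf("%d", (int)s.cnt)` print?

[0]=0x9e (little-endian) → word 0x9e
slot [0+:1] = (word>>0) & 0x1 = 0
cnt [1+:4] = (word>>1) & 0xf = 15  ←
rsvd [5+:1] = (word>>5) & 0x1 = 0
prio [6+:1] = (word>>6) & 0x1 = 0
len [7+:1] = (word>>7) & 0x1 = 1

15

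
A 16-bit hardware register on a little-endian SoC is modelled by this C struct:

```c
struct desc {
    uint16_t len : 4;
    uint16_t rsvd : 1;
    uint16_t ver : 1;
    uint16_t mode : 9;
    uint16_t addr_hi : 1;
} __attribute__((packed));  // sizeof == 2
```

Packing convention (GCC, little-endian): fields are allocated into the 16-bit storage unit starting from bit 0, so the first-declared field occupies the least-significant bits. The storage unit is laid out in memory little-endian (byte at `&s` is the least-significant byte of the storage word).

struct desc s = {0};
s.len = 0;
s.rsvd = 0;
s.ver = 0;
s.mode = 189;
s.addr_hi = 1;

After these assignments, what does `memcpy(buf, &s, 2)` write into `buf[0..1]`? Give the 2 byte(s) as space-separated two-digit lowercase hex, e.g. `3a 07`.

40 af

[0+:4] len=0 & 0xf = 0x0; word=0x0000
[4+:1] rsvd=0 & 0x1 = 0x0; word=0x0000
[5+:1] ver=0 & 0x1 = 0x0; word=0x0000
[6+:9] mode=189 & 0x1ff = 0xbd; word=0x2f40
[15+:1] addr_hi=1 & 0x1 = 0x1; word=0xaf40
word = 0xaf40 → little-endian bytes:
  [0]=0x40  [1]=0xaf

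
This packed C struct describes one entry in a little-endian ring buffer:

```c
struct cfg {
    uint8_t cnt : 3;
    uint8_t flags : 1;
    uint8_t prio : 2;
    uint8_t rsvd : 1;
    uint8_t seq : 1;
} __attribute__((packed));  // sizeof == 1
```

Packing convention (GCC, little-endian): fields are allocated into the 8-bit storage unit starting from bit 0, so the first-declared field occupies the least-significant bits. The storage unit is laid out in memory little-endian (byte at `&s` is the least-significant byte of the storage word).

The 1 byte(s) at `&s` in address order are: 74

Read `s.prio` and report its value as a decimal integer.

3

[0]=0x74 (little-endian) → word 0x74
cnt:3 @ bit 0 → (0x74>>0)&0x7 = 0x4
flags:1 @ bit 3 → (0x74>>3)&0x1 = 0x0
prio:2 @ bit 4 → (0x74>>4)&0x3 = 0x3  ←
rsvd:1 @ bit 6 → (0x74>>6)&0x1 = 0x1
seq:1 @ bit 7 → (0x74>>7)&0x1 = 0x0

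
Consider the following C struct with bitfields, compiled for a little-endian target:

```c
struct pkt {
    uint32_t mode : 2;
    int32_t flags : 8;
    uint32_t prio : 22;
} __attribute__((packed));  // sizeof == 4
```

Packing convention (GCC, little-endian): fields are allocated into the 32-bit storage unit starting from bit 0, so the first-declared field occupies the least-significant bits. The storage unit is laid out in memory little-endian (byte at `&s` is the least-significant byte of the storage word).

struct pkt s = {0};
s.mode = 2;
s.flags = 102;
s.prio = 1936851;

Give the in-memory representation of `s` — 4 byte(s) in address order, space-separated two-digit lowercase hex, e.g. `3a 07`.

9a 4d 37 76

mode (2b) val=2 bits=0x2 at bit 0: 0x00000002
flags (8b) val=102 bits=0x66 at bit 2: 0x0000019a
prio (22b) val=1936851 bits=0x1d8dd3 at bit 10: 0x76374d9a
word = 0x76374d9a → little-endian bytes:
  [0]=0x9a  [1]=0x4d  [2]=0x37  [3]=0x76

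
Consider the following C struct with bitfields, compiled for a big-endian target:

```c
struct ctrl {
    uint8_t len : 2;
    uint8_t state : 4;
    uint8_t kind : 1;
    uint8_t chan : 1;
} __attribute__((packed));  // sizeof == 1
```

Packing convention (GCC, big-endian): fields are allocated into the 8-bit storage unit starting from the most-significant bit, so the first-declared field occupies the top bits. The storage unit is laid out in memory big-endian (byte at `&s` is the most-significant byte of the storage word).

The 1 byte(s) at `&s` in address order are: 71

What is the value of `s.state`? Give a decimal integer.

[0]=0x71 (big-endian) → word 0x71
len:2 @ bit 6 → (0x71>>6)&0x3 = 0x1
state:4 @ bit 2 → (0x71>>2)&0xf = 0xc  ←
kind:1 @ bit 1 → (0x71>>1)&0x1 = 0x0
chan:1 @ bit 0 → (0x71>>0)&0x1 = 0x1

12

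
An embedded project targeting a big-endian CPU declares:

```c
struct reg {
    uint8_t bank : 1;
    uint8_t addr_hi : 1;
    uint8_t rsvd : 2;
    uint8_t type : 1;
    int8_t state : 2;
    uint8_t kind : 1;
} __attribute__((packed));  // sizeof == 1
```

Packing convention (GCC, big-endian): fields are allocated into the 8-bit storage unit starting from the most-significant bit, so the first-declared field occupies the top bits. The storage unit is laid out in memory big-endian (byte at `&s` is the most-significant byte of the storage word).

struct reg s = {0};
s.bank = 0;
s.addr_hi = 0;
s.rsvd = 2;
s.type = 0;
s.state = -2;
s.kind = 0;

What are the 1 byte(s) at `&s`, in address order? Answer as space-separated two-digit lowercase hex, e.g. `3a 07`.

bank:1 = 0 → 0x0 << 7 → word 0x00
addr_hi:1 = 0 → 0x0 << 6 → word 0x00
rsvd:2 = 2 → 0x2 << 4 → word 0x20
type:1 = 0 → 0x0 << 3 → word 0x20
state:2 = -2 → 0x2 << 1 → word 0x24
kind:1 = 0 → 0x0 << 0 → word 0x24
word = 0x24 → big-endian bytes:
  [0]=0x24

24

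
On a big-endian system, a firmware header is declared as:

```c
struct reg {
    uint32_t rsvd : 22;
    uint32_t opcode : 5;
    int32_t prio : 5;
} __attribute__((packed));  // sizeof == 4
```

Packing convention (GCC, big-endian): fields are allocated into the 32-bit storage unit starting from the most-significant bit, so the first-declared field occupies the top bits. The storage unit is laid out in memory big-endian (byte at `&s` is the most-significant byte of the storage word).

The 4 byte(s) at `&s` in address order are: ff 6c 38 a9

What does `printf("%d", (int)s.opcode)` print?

5

[0]=0xff [1]=0x6c [2]=0x38 [3]=0xa9 (big-endian) → word 0xff6c38a9
rsvd [10+:22] = (word>>10) & 0x3fffff = 4184846
opcode [5+:5] = (word>>5) & 0x1f = 5  ←
prio [0+:5] = (word>>0) & 0x1f = 9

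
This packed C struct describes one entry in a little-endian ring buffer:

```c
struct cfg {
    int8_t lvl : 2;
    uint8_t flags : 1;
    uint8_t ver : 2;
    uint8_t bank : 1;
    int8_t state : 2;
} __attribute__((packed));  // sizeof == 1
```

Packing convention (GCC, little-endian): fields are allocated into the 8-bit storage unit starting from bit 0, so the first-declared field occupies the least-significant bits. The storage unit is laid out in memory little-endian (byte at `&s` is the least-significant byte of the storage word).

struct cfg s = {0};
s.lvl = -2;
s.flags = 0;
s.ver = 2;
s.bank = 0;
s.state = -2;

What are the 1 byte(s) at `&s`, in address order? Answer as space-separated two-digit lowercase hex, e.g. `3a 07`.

lvl (2b) val=-2 bits=0x2 at bit 0: 0x02
flags (1b) val=0 bits=0x0 at bit 2: 0x02
ver (2b) val=2 bits=0x2 at bit 3: 0x12
bank (1b) val=0 bits=0x0 at bit 5: 0x12
state (2b) val=-2 bits=0x2 at bit 6: 0x92
word = 0x92 → little-endian bytes:
  [0]=0x92

92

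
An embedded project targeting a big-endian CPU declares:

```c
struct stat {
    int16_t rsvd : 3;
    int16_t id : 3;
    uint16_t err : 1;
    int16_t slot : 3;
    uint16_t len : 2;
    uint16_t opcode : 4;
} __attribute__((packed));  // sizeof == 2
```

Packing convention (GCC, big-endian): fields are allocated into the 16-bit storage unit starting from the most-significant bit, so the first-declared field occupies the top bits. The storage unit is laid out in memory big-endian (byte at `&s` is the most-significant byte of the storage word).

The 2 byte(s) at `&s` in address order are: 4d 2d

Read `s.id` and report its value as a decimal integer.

[0]=0x4d [1]=0x2d (big-endian) → word 0x4d2d
rsvd [13+:3] = (word>>13) & 0x7 = 2
id [10+:3] = (word>>10) & 0x7 = 3  ←
err [9+:1] = (word>>9) & 0x1 = 0
slot [6+:3] = (word>>6) & 0x7 = 4
len [4+:2] = (word>>4) & 0x3 = 2
opcode [0+:4] = (word>>0) & 0xf = 13
id signed 3b, MSB=0: value = 3

3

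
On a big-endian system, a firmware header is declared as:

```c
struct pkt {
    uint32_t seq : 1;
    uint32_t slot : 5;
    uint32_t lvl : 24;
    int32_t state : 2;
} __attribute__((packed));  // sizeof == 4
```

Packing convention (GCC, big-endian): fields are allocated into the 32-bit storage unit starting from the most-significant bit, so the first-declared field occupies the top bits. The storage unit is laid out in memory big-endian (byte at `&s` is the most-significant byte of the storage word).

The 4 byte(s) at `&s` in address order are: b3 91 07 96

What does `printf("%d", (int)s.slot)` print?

[0]=0xb3 [1]=0x91 [2]=0x07 [3]=0x96 (big-endian) → word 0xb3910796
seq:1 @ bit 31 → (0xb3910796>>31)&0x1 = 0x1
slot:5 @ bit 26 → (0xb3910796>>26)&0x1f = 0xc  ←
lvl:24 @ bit 2 → (0xb3910796>>2)&0xffffff = 0xe441e5
state:2 @ bit 0 → (0xb3910796>>0)&0x3 = 0x2

12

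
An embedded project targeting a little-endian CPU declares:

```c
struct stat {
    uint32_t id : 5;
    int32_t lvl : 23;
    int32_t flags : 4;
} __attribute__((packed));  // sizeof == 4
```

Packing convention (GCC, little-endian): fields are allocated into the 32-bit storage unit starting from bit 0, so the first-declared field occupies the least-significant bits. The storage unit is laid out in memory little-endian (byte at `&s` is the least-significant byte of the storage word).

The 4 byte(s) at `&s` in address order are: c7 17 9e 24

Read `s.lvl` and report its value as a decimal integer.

[0]=0xc7 [1]=0x17 [2]=0x9e [3]=0x24 (little-endian) → word 0x249e17c7
id:5 @ bit 0 → (0x249e17c7>>0)&0x1f = 0x7
lvl:23 @ bit 5 → (0x249e17c7>>5)&0x7fffff = 0x24f0be  ←
flags:4 @ bit 28 → (0x249e17c7>>28)&0xf = 0x2
lvl signed 23b, MSB=0: value = 2420926

2420926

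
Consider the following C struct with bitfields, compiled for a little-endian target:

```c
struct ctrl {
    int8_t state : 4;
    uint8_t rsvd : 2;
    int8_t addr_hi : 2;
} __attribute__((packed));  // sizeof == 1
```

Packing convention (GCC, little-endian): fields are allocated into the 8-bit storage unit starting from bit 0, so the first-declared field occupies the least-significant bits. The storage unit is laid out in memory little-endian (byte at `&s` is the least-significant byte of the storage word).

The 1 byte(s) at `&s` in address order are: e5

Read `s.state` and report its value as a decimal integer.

5

[0]=0xe5 (little-endian) → word 0xe5
state [0+:4] = (word>>0) & 0xf = 5  ←
rsvd [4+:2] = (word>>4) & 0x3 = 2
addr_hi [6+:2] = (word>>6) & 0x3 = 3
state signed 4b, MSB=0: value = 5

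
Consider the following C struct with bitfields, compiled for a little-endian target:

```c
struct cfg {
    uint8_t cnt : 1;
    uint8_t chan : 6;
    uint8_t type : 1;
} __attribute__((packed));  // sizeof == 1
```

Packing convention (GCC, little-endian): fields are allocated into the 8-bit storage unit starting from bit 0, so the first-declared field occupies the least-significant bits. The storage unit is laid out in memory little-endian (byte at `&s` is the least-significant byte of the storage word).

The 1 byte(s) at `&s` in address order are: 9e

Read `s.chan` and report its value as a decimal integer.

15

[0]=0x9e (little-endian) → word 0x9e
cnt [0+:1] = (word>>0) & 0x1 = 0
chan [1+:6] = (word>>1) & 0x3f = 15  ←
type [7+:1] = (word>>7) & 0x1 = 1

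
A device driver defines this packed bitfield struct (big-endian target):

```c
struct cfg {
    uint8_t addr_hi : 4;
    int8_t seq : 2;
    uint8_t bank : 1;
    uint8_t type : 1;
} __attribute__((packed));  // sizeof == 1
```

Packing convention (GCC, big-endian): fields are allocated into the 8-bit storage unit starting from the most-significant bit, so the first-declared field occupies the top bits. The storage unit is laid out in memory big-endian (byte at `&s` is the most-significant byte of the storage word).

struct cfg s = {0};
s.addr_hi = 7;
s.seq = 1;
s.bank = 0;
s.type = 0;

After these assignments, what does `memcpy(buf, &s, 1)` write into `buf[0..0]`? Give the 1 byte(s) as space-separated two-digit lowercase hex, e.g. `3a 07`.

74

[4+:4] addr_hi=7 & 0xf = 0x7; word=0x70
[2+:2] seq=1 & 0x3 = 0x1; word=0x74
[1+:1] bank=0 & 0x1 = 0x0; word=0x74
[0+:1] type=0 & 0x1 = 0x0; word=0x74
word = 0x74 → big-endian bytes:
  [0]=0x74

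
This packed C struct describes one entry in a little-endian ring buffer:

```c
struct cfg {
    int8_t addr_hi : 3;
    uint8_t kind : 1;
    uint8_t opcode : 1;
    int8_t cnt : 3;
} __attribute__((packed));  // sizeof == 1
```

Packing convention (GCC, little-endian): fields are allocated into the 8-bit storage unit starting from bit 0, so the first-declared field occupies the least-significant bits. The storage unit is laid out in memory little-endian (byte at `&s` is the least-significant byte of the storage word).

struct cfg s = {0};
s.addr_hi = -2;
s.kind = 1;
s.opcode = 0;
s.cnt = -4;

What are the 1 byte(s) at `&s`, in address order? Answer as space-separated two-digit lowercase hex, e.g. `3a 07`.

8e

addr_hi (3b) val=-2 bits=0x6 at bit 0: 0x06
kind (1b) val=1 bits=0x1 at bit 3: 0x0e
opcode (1b) val=0 bits=0x0 at bit 4: 0x0e
cnt (3b) val=-4 bits=0x4 at bit 5: 0x8e
word = 0x8e → little-endian bytes:
  [0]=0x8e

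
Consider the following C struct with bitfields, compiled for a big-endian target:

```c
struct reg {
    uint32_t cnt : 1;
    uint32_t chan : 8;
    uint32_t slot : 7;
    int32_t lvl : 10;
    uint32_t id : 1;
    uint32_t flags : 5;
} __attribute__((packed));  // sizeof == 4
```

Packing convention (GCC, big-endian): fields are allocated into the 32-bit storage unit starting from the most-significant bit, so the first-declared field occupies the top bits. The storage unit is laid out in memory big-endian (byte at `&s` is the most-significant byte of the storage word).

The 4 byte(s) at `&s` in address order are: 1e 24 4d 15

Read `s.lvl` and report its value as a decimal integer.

[0]=0x1e [1]=0x24 [2]=0x4d [3]=0x15 (big-endian) → word 0x1e244d15
cnt [31+:1] = (word>>31) & 0x1 = 0
chan [23+:8] = (word>>23) & 0xff = 60
slot [16+:7] = (word>>16) & 0x7f = 36
lvl [6+:10] = (word>>6) & 0x3ff = 308  ←
id [5+:1] = (word>>5) & 0x1 = 0
flags [0+:5] = (word>>0) & 0x1f = 21
lvl signed 10b, MSB=0: value = 308

308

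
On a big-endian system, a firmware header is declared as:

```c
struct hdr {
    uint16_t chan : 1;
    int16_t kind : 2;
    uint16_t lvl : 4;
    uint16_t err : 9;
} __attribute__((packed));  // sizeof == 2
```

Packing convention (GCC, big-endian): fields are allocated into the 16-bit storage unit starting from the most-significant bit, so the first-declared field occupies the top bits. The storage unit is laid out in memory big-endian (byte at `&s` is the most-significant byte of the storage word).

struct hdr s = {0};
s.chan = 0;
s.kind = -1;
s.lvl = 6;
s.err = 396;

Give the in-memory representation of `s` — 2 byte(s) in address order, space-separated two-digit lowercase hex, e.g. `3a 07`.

6d 8c

chan:1 = 0 → 0x0 << 15 → word 0x0000
kind:2 = -1 → 0x3 << 13 → word 0x6000
lvl:4 = 6 → 0x6 << 9 → word 0x6c00
err:9 = 396 → 0x18c << 0 → word 0x6d8c
word = 0x6d8c → big-endian bytes:
  [0]=0x6d  [1]=0x8c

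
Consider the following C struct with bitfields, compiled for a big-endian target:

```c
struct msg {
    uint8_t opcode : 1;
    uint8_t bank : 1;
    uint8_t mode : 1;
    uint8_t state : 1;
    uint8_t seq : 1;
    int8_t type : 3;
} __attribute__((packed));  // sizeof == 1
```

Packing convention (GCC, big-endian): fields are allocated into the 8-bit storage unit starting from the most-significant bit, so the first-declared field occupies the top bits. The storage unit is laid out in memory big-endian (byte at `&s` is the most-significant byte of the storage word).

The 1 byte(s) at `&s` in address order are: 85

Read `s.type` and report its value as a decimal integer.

-3

[0]=0x85 (big-endian) → word 0x85
opcode:1 @ bit 7 → (0x85>>7)&0x1 = 0x1
bank:1 @ bit 6 → (0x85>>6)&0x1 = 0x0
mode:1 @ bit 5 → (0x85>>5)&0x1 = 0x0
state:1 @ bit 4 → (0x85>>4)&0x1 = 0x0
seq:1 @ bit 3 → (0x85>>3)&0x1 = 0x0
type:3 @ bit 0 → (0x85>>0)&0x7 = 0x5  ←
type signed 3b, MSB=1: 5 - 8 = -3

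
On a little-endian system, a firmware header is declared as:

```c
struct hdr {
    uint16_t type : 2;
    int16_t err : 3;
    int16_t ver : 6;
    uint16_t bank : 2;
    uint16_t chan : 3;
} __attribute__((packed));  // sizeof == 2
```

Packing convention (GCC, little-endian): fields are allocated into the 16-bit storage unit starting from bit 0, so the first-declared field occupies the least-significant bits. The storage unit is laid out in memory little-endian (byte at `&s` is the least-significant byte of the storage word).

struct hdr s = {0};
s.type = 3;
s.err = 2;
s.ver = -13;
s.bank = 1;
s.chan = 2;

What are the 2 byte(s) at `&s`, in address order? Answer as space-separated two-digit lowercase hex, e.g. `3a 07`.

6b 4e

type:2 = 3 → 0x3 << 0 → word 0x0003
err:3 = 2 → 0x2 << 2 → word 0x000b
ver:6 = -13 → 0x33 << 5 → word 0x066b
bank:2 = 1 → 0x1 << 11 → word 0x0e6b
chan:3 = 2 → 0x2 << 13 → word 0x4e6b
word = 0x4e6b → little-endian bytes:
  [0]=0x6b  [1]=0x4e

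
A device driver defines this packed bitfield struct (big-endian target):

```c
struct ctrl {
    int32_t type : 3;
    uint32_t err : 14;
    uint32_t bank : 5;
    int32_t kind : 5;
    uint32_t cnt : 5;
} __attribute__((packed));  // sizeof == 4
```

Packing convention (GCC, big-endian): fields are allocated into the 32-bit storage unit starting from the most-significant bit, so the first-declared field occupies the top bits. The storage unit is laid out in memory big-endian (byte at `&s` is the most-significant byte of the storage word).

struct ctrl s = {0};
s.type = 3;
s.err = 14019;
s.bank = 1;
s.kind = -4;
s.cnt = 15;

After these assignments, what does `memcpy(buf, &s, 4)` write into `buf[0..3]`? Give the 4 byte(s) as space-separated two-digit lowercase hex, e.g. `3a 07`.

7b 61 87 8f

type (3b) val=3 bits=0x3 at bit 29: 0x60000000
err (14b) val=14019 bits=0x36c3 at bit 15: 0x7b618000
bank (5b) val=1 bits=0x1 at bit 10: 0x7b618400
kind (5b) val=-4 bits=0x1c at bit 5: 0x7b618780
cnt (5b) val=15 bits=0xf at bit 0: 0x7b61878f
word = 0x7b61878f → big-endian bytes:
  [0]=0x7b  [1]=0x61  [2]=0x87  [3]=0x8f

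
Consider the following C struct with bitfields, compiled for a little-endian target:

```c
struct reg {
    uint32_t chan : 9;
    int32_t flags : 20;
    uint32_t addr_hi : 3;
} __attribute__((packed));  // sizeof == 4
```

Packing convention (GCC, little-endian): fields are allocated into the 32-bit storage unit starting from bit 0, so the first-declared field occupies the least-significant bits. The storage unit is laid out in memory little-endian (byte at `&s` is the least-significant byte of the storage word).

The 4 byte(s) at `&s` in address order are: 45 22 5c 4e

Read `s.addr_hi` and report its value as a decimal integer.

2

[0]=0x45 [1]=0x22 [2]=0x5c [3]=0x4e (little-endian) → word 0x4e5c2245
chan [0+:9] = (word>>0) & 0x1ff = 69
flags [9+:20] = (word>>9) & 0xfffff = 470545
addr_hi [29+:3] = (word>>29) & 0x7 = 2  ←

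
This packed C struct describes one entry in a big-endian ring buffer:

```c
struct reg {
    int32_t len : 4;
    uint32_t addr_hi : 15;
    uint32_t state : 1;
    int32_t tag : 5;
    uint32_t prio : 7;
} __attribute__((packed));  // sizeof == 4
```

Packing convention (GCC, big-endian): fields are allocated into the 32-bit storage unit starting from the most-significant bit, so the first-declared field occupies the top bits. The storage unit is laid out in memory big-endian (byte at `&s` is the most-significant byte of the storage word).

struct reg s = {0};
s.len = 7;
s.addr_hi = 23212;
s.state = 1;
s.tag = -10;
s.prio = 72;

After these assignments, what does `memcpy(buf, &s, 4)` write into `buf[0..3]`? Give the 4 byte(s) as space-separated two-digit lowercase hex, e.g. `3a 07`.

7b 55 9b 48

[28+:4] len=7 & 0xf = 0x7; word=0x70000000
[13+:15] addr_hi=23212 & 0x7fff = 0x5aac; word=0x7b558000
[12+:1] state=1 & 0x1 = 0x1; word=0x7b559000
[7+:5] tag=-10 & 0x1f = 0x16; word=0x7b559b00
[0+:7] prio=72 & 0x7f = 0x48; word=0x7b559b48
word = 0x7b559b48 → big-endian bytes:
  [0]=0x7b  [1]=0x55  [2]=0x9b  [3]=0x48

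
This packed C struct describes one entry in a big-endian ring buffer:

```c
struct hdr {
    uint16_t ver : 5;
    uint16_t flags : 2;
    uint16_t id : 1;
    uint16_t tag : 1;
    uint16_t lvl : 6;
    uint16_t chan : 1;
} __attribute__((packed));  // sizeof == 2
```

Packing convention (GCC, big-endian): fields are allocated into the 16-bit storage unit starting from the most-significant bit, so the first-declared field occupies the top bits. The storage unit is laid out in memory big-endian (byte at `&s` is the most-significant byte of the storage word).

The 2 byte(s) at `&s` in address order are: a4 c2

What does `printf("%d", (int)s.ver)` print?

[0]=0xa4 [1]=0xc2 (big-endian) → word 0xa4c2
ver [11+:5] = (word>>11) & 0x1f = 20  ←
flags [9+:2] = (word>>9) & 0x3 = 2
id [8+:1] = (word>>8) & 0x1 = 0
tag [7+:1] = (word>>7) & 0x1 = 1
lvl [1+:6] = (word>>1) & 0x3f = 33
chan [0+:1] = (word>>0) & 0x1 = 0

20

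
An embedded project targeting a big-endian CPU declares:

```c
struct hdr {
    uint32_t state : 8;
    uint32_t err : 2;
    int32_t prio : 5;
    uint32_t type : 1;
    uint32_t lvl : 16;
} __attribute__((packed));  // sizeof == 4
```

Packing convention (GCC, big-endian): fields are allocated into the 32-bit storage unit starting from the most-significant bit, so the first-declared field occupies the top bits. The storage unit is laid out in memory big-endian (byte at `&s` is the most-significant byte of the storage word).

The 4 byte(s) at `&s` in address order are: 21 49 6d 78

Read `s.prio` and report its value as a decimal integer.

[0]=0x21 [1]=0x49 [2]=0x6d [3]=0x78 (big-endian) → word 0x21496d78
state [24+:8] = (word>>24) & 0xff = 33
err [22+:2] = (word>>22) & 0x3 = 1
prio [17+:5] = (word>>17) & 0x1f = 4  ←
type [16+:1] = (word>>16) & 0x1 = 1
lvl [0+:16] = (word>>0) & 0xffff = 28024
prio signed 5b, MSB=0: value = 4

4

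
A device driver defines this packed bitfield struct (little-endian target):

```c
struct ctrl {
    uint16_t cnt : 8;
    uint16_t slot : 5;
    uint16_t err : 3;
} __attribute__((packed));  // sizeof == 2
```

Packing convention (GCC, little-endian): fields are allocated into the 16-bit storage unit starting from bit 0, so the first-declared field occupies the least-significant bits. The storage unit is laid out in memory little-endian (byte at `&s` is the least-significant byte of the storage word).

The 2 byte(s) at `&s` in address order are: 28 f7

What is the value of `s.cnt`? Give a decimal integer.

40

[0]=0x28 [1]=0xf7 (little-endian) → word 0xf728
cnt:8 @ bit 0 → (0xf728>>0)&0xff = 0x28  ←
slot:5 @ bit 8 → (0xf728>>8)&0x1f = 0x17
err:3 @ bit 13 → (0xf728>>13)&0x7 = 0x7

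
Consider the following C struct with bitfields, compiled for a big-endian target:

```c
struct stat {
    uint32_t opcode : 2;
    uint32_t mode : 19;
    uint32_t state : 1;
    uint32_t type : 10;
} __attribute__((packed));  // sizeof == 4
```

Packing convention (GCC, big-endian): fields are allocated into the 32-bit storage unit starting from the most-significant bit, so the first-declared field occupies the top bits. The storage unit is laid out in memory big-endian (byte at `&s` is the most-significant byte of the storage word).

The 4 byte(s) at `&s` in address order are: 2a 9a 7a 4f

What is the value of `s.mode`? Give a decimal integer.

[0]=0x2a [1]=0x9a [2]=0x7a [3]=0x4f (big-endian) → word 0x2a9a7a4f
opcode [30+:2] = (word>>30) & 0x3 = 0
mode [11+:19] = (word>>11) & 0x7ffff = 349007  ←
state [10+:1] = (word>>10) & 0x1 = 0
type [0+:10] = (word>>0) & 0x3ff = 591

349007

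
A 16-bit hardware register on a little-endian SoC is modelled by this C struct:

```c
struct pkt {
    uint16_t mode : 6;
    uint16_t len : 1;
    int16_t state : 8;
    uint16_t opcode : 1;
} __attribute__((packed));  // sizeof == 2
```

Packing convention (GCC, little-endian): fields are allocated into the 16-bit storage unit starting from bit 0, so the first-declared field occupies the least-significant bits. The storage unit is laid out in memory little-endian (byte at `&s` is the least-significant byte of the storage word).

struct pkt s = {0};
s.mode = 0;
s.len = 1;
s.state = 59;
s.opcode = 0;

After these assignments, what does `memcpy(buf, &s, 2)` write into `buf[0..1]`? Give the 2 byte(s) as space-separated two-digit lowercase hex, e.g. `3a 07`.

c0 1d

mode (6b) val=0 bits=0x0 at bit 0: 0x0000
len (1b) val=1 bits=0x1 at bit 6: 0x0040
state (8b) val=59 bits=0x3b at bit 7: 0x1dc0
opcode (1b) val=0 bits=0x0 at bit 15: 0x1dc0
word = 0x1dc0 → little-endian bytes:
  [0]=0xc0  [1]=0x1d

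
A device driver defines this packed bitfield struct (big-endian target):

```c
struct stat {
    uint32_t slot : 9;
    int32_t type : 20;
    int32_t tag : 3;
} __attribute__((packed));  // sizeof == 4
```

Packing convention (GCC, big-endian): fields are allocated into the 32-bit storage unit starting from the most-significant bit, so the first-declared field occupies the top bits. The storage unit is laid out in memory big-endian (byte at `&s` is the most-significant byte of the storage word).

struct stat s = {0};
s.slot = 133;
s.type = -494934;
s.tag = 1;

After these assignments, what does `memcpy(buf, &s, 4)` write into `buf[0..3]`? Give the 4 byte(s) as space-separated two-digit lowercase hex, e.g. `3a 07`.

slot (9b) val=133 bits=0x85 at bit 23: 0x42800000
type (20b) val=-494934 bits=0x872aa at bit 3: 0x42c39550
tag (3b) val=1 bits=0x1 at bit 0: 0x42c39551
word = 0x42c39551 → big-endian bytes:
  [0]=0x42  [1]=0xc3  [2]=0x95  [3]=0x51

42 c3 95 51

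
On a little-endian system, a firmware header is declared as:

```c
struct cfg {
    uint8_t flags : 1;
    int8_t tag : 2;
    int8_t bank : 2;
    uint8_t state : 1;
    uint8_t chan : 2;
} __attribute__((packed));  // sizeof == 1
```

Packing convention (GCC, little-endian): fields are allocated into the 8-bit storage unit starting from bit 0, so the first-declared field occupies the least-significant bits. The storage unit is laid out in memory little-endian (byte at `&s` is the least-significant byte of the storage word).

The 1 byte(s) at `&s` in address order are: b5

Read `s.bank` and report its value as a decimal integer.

[0]=0xb5 (little-endian) → word 0xb5
flags:1 @ bit 0 → (0xb5>>0)&0x1 = 0x1
tag:2 @ bit 1 → (0xb5>>1)&0x3 = 0x2
bank:2 @ bit 3 → (0xb5>>3)&0x3 = 0x2  ←
state:1 @ bit 5 → (0xb5>>5)&0x1 = 0x1
chan:2 @ bit 6 → (0xb5>>6)&0x3 = 0x2
bank signed 2b, MSB=1: 2 - 4 = -2

-2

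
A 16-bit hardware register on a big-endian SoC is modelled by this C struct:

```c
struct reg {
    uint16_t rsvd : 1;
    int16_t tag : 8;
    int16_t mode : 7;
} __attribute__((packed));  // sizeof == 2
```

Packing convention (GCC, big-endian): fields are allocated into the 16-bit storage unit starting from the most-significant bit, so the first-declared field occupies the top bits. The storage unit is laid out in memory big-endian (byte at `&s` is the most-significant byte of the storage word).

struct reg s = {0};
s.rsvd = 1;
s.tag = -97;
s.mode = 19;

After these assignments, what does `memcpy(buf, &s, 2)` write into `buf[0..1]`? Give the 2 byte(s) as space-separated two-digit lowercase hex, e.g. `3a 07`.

cf 93

rsvd (1b) val=1 bits=0x1 at bit 15: 0x8000
tag (8b) val=-97 bits=0x9f at bit 7: 0xcf80
mode (7b) val=19 bits=0x13 at bit 0: 0xcf93
word = 0xcf93 → big-endian bytes:
  [0]=0xcf  [1]=0x93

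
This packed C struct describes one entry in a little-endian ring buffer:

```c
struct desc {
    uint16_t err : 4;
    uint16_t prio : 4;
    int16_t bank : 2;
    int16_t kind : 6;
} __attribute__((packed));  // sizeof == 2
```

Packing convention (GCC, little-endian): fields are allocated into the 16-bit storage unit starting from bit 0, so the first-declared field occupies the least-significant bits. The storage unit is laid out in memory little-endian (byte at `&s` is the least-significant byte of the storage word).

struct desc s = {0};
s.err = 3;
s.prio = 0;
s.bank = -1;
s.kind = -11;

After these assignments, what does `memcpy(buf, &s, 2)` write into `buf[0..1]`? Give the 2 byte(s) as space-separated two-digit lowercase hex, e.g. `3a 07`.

03 d7

err:4 = 3 → 0x3 << 0 → word 0x0003
prio:4 = 0 → 0x0 << 4 → word 0x0003
bank:2 = -1 → 0x3 << 8 → word 0x0303
kind:6 = -11 → 0x35 << 10 → word 0xd703
word = 0xd703 → little-endian bytes:
  [0]=0x03  [1]=0xd7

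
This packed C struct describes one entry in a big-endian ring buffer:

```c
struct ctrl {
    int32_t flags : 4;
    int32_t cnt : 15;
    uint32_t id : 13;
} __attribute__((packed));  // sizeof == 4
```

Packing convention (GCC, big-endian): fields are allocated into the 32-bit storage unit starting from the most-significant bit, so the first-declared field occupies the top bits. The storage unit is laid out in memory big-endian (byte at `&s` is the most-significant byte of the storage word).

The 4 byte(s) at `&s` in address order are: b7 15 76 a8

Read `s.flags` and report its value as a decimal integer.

-5

[0]=0xb7 [1]=0x15 [2]=0x76 [3]=0xa8 (big-endian) → word 0xb71576a8
flags [28+:4] = (word>>28) & 0xf = 11  ←
cnt [13+:15] = (word>>13) & 0x7fff = 14507
id [0+:13] = (word>>0) & 0x1fff = 5800
flags signed 4b, MSB=1: 11 - 16 = -5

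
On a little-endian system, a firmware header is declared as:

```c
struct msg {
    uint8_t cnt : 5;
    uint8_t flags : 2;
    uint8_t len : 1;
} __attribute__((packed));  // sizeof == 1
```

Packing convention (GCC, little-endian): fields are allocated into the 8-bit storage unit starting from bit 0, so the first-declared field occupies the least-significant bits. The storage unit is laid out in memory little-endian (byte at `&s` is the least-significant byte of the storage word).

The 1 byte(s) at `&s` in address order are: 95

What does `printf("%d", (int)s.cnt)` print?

21

[0]=0x95 (little-endian) → word 0x95
cnt [0+:5] = (word>>0) & 0x1f = 21  ←
flags [5+:2] = (word>>5) & 0x3 = 0
len [7+:1] = (word>>7) & 0x1 = 1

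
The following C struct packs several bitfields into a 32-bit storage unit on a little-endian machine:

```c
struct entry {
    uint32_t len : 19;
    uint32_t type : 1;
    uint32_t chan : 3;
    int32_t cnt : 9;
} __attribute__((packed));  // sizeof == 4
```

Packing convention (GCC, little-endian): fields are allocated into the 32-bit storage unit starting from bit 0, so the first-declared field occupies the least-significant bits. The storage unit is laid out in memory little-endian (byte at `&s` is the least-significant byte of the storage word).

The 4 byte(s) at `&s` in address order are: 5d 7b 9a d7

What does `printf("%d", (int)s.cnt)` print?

[0]=0x5d [1]=0x7b [2]=0x9a [3]=0xd7 (little-endian) → word 0xd79a7b5d
len:19 @ bit 0 → (0xd79a7b5d>>0)&0x7ffff = 0x27b5d
type:1 @ bit 19 → (0xd79a7b5d>>19)&0x1 = 0x1
chan:3 @ bit 20 → (0xd79a7b5d>>20)&0x7 = 0x1
cnt:9 @ bit 23 → (0xd79a7b5d>>23)&0x1ff = 0x1af  ←
cnt signed 9b, MSB=1: 431 - 512 = -81

-81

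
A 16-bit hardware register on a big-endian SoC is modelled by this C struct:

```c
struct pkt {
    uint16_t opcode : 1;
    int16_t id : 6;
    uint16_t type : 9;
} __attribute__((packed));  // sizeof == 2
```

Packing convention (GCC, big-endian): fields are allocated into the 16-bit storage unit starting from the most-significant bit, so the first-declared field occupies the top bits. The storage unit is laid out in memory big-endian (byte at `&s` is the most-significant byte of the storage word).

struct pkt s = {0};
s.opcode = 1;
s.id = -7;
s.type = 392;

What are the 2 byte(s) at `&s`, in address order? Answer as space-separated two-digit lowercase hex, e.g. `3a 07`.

f3 88

opcode:1 = 1 → 0x1 << 15 → word 0x8000
id:6 = -7 → 0x39 << 9 → word 0xf200
type:9 = 392 → 0x188 << 0 → word 0xf388
word = 0xf388 → big-endian bytes:
  [0]=0xf3  [1]=0x88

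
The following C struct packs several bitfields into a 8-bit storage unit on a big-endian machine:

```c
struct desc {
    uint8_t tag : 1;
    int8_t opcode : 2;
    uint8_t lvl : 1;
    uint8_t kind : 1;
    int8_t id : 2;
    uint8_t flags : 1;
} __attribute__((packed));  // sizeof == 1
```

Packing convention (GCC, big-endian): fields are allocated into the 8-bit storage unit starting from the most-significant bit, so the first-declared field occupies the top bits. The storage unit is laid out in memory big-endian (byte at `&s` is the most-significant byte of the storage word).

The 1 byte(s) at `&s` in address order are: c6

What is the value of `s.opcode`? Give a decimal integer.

-2

[0]=0xc6 (big-endian) → word 0xc6
tag [7+:1] = (word>>7) & 0x1 = 1
opcode [5+:2] = (word>>5) & 0x3 = 2  ←
lvl [4+:1] = (word>>4) & 0x1 = 0
kind [3+:1] = (word>>3) & 0x1 = 0
id [1+:2] = (word>>1) & 0x3 = 3
flags [0+:1] = (word>>0) & 0x1 = 0
opcode signed 2b, MSB=1: 2 - 4 = -2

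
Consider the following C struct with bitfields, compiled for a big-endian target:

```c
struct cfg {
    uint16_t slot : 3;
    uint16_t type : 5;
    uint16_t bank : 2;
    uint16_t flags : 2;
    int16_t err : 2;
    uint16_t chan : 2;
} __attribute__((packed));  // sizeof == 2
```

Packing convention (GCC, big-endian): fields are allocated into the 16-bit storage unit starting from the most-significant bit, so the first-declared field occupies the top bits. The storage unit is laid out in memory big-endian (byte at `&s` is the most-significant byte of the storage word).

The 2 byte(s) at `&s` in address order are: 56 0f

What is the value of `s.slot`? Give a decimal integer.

2

[0]=0x56 [1]=0x0f (big-endian) → word 0x560f
slot:3 @ bit 13 → (0x560f>>13)&0x7 = 0x2  ←
type:5 @ bit 8 → (0x560f>>8)&0x1f = 0x16
bank:2 @ bit 6 → (0x560f>>6)&0x3 = 0x0
flags:2 @ bit 4 → (0x560f>>4)&0x3 = 0x0
err:2 @ bit 2 → (0x560f>>2)&0x3 = 0x3
chan:2 @ bit 0 → (0x560f>>0)&0x3 = 0x3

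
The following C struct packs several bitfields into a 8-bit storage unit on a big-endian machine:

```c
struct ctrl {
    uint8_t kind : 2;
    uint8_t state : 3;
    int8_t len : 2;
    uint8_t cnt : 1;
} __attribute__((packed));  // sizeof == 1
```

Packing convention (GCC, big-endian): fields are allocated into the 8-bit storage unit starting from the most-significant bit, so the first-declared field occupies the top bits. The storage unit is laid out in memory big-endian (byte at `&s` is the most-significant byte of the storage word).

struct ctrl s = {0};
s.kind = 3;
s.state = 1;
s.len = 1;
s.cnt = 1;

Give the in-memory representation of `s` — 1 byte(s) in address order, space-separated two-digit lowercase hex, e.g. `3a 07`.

cb

[6+:2] kind=3 & 0x3 = 0x3; word=0xc0
[3+:3] state=1 & 0x7 = 0x1; word=0xc8
[1+:2] len=1 & 0x3 = 0x1; word=0xca
[0+:1] cnt=1 & 0x1 = 0x1; word=0xcb
word = 0xcb → big-endian bytes:
  [0]=0xcb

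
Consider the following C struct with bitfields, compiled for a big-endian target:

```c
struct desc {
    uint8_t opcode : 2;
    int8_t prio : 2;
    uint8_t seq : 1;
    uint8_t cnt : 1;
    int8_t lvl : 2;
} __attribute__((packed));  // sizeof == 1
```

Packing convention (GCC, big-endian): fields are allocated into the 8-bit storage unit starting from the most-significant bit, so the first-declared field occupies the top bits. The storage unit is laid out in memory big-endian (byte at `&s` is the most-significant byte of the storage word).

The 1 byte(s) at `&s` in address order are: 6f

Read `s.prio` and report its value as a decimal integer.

[0]=0x6f (big-endian) → word 0x6f
opcode:2 @ bit 6 → (0x6f>>6)&0x3 = 0x1
prio:2 @ bit 4 → (0x6f>>4)&0x3 = 0x2  ←
seq:1 @ bit 3 → (0x6f>>3)&0x1 = 0x1
cnt:1 @ bit 2 → (0x6f>>2)&0x1 = 0x1
lvl:2 @ bit 0 → (0x6f>>0)&0x3 = 0x3
prio signed 2b, MSB=1: 2 - 4 = -2

-2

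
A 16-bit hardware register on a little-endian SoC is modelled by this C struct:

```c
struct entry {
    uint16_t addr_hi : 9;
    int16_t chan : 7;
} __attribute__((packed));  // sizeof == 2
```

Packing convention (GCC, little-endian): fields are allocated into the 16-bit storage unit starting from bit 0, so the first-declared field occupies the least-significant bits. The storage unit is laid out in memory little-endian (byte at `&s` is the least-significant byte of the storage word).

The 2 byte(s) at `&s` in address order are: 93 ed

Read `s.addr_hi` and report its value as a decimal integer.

403

[0]=0x93 [1]=0xed (little-endian) → word 0xed93
addr_hi:9 @ bit 0 → (0xed93>>0)&0x1ff = 0x193  ←
chan:7 @ bit 9 → (0xed93>>9)&0x7f = 0x76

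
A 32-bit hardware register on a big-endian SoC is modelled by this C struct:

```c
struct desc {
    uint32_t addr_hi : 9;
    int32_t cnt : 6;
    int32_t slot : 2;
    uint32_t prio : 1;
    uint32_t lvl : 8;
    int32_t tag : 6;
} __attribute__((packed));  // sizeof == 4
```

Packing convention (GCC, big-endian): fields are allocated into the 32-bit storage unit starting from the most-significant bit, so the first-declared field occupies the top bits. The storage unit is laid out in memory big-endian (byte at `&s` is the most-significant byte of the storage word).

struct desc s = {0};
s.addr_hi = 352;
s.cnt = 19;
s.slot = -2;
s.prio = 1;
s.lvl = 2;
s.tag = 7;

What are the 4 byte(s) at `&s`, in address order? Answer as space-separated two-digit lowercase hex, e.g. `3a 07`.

b0 27 40 87

[23+:9] addr_hi=352 & 0x1ff = 0x160; word=0xb0000000
[17+:6] cnt=19 & 0x3f = 0x13; word=0xb0260000
[15+:2] slot=-2 & 0x3 = 0x2; word=0xb0270000
[14+:1] prio=1 & 0x1 = 0x1; word=0xb0274000
[6+:8] lvl=2 & 0xff = 0x2; word=0xb0274080
[0+:6] tag=7 & 0x3f = 0x7; word=0xb0274087
word = 0xb0274087 → big-endian bytes:
  [0]=0xb0  [1]=0x27  [2]=0x40  [3]=0x87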